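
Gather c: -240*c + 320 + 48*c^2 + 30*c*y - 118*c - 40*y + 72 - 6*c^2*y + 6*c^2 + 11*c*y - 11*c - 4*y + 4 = c^2*(54 - 6*y) + c*(41*y - 369) - 44*y + 396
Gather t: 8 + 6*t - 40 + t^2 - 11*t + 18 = t^2 - 5*t - 14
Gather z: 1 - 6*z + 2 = 3 - 6*z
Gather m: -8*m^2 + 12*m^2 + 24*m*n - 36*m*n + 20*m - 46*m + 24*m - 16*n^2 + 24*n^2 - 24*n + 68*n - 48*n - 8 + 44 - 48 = 4*m^2 + m*(-12*n - 2) + 8*n^2 - 4*n - 12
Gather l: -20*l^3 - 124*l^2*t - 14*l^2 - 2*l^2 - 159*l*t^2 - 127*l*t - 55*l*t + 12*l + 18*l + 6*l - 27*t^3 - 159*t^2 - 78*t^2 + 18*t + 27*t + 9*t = -20*l^3 + l^2*(-124*t - 16) + l*(-159*t^2 - 182*t + 36) - 27*t^3 - 237*t^2 + 54*t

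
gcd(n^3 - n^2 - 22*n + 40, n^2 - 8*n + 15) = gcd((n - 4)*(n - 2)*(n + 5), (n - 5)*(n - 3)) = 1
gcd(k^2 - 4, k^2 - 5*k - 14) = k + 2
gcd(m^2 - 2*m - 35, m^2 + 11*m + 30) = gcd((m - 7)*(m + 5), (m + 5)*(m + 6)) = m + 5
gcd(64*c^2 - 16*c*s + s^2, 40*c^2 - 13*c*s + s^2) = -8*c + s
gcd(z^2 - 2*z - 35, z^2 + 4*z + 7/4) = 1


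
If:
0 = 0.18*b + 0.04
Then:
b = -0.22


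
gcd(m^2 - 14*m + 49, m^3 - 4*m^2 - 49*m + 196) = m - 7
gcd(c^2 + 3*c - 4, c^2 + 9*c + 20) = c + 4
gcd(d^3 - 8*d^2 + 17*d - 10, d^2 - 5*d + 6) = d - 2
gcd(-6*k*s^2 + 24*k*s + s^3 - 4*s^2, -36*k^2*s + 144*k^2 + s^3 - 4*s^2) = -6*k*s + 24*k + s^2 - 4*s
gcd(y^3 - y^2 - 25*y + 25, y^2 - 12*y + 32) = 1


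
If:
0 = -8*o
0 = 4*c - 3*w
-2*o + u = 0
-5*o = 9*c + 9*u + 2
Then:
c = -2/9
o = 0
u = 0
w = -8/27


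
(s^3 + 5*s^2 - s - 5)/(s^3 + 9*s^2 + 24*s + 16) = (s^2 + 4*s - 5)/(s^2 + 8*s + 16)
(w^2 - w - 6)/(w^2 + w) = (w^2 - w - 6)/(w*(w + 1))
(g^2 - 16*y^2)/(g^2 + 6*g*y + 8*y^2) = (g - 4*y)/(g + 2*y)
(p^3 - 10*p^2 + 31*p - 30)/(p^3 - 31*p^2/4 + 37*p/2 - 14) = 4*(p^2 - 8*p + 15)/(4*p^2 - 23*p + 28)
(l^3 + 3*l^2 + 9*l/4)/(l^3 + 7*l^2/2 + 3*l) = (l + 3/2)/(l + 2)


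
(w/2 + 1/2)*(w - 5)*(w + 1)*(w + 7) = w^4/2 + 2*w^3 - 15*w^2 - 34*w - 35/2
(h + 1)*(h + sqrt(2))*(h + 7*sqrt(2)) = h^3 + h^2 + 8*sqrt(2)*h^2 + 8*sqrt(2)*h + 14*h + 14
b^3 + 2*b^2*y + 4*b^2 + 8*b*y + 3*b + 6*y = (b + 1)*(b + 3)*(b + 2*y)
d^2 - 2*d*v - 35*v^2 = (d - 7*v)*(d + 5*v)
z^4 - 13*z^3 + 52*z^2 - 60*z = z*(z - 6)*(z - 5)*(z - 2)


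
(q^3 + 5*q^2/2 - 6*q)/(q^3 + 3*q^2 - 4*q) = (q - 3/2)/(q - 1)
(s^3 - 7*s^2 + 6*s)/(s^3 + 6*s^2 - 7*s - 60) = s*(s^2 - 7*s + 6)/(s^3 + 6*s^2 - 7*s - 60)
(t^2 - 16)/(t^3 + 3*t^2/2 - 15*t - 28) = 2*(t + 4)/(2*t^2 + 11*t + 14)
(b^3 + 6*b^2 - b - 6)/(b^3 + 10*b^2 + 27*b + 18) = (b - 1)/(b + 3)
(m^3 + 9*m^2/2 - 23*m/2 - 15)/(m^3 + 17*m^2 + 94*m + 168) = (2*m^2 - 3*m - 5)/(2*(m^2 + 11*m + 28))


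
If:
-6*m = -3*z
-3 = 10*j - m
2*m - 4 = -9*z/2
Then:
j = -29/110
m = 4/11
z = 8/11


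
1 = 1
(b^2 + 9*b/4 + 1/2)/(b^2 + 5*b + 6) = (b + 1/4)/(b + 3)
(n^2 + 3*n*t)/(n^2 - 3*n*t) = (n + 3*t)/(n - 3*t)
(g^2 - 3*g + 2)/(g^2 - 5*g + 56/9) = 9*(g^2 - 3*g + 2)/(9*g^2 - 45*g + 56)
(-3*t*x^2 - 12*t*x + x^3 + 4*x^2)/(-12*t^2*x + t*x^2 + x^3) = (x + 4)/(4*t + x)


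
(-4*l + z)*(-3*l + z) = 12*l^2 - 7*l*z + z^2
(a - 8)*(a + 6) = a^2 - 2*a - 48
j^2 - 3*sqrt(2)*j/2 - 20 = (j - 4*sqrt(2))*(j + 5*sqrt(2)/2)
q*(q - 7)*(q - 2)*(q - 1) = q^4 - 10*q^3 + 23*q^2 - 14*q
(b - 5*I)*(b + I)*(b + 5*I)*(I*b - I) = I*b^4 - b^3 - I*b^3 + b^2 + 25*I*b^2 - 25*b - 25*I*b + 25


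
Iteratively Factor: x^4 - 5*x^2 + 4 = (x + 1)*(x^3 - x^2 - 4*x + 4) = (x - 2)*(x + 1)*(x^2 + x - 2) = (x - 2)*(x - 1)*(x + 1)*(x + 2)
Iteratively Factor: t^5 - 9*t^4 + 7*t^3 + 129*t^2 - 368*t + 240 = (t - 4)*(t^4 - 5*t^3 - 13*t^2 + 77*t - 60) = (t - 4)*(t - 1)*(t^3 - 4*t^2 - 17*t + 60) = (t - 4)*(t - 1)*(t + 4)*(t^2 - 8*t + 15) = (t - 5)*(t - 4)*(t - 1)*(t + 4)*(t - 3)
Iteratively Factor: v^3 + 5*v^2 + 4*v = (v + 1)*(v^2 + 4*v) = v*(v + 1)*(v + 4)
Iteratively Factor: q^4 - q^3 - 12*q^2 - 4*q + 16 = (q - 4)*(q^3 + 3*q^2 - 4) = (q - 4)*(q + 2)*(q^2 + q - 2) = (q - 4)*(q - 1)*(q + 2)*(q + 2)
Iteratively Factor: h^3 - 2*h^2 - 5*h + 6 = (h - 3)*(h^2 + h - 2) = (h - 3)*(h - 1)*(h + 2)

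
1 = 1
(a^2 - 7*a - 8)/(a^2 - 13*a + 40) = (a + 1)/(a - 5)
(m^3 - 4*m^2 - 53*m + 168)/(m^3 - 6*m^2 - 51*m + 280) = (m - 3)/(m - 5)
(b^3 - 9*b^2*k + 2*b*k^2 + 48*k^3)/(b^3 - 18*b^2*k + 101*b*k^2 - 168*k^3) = (b + 2*k)/(b - 7*k)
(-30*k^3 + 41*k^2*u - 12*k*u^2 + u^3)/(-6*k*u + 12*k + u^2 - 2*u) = (5*k^2 - 6*k*u + u^2)/(u - 2)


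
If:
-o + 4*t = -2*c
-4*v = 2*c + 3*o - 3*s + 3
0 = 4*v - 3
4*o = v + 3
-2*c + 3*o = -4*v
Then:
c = 93/32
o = 15/16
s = 39/8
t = -39/32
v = 3/4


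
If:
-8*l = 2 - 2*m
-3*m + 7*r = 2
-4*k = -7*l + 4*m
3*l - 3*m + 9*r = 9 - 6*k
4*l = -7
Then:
No Solution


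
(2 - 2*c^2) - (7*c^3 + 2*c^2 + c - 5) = -7*c^3 - 4*c^2 - c + 7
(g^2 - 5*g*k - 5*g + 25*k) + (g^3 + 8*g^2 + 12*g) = g^3 + 9*g^2 - 5*g*k + 7*g + 25*k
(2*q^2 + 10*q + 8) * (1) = 2*q^2 + 10*q + 8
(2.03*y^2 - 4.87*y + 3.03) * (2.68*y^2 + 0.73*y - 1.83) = 5.4404*y^4 - 11.5697*y^3 + 0.8504*y^2 + 11.124*y - 5.5449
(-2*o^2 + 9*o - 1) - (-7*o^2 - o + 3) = 5*o^2 + 10*o - 4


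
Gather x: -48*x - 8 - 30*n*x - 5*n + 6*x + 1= -5*n + x*(-30*n - 42) - 7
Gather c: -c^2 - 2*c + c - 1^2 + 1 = -c^2 - c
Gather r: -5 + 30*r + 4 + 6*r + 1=36*r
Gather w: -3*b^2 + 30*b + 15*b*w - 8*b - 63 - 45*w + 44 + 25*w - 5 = -3*b^2 + 22*b + w*(15*b - 20) - 24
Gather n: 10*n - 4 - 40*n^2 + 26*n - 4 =-40*n^2 + 36*n - 8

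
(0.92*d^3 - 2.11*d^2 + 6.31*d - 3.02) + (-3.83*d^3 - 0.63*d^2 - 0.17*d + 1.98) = -2.91*d^3 - 2.74*d^2 + 6.14*d - 1.04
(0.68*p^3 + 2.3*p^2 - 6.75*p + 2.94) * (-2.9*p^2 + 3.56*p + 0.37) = -1.972*p^5 - 4.2492*p^4 + 28.0146*p^3 - 31.705*p^2 + 7.9689*p + 1.0878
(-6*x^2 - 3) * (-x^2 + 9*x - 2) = 6*x^4 - 54*x^3 + 15*x^2 - 27*x + 6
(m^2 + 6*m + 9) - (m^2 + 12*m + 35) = -6*m - 26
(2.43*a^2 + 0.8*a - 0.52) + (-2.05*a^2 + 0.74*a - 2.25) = 0.38*a^2 + 1.54*a - 2.77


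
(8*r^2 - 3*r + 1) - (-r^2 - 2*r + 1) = 9*r^2 - r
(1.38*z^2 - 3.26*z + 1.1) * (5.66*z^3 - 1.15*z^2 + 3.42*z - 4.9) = 7.8108*z^5 - 20.0386*z^4 + 14.6946*z^3 - 19.1762*z^2 + 19.736*z - 5.39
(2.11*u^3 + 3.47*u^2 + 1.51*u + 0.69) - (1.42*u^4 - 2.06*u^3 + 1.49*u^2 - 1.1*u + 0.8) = -1.42*u^4 + 4.17*u^3 + 1.98*u^2 + 2.61*u - 0.11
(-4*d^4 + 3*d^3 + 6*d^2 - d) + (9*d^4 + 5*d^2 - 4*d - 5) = 5*d^4 + 3*d^3 + 11*d^2 - 5*d - 5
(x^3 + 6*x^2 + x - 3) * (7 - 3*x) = -3*x^4 - 11*x^3 + 39*x^2 + 16*x - 21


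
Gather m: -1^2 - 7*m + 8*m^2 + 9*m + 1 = 8*m^2 + 2*m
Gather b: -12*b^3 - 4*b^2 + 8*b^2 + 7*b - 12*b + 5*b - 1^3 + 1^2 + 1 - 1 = -12*b^3 + 4*b^2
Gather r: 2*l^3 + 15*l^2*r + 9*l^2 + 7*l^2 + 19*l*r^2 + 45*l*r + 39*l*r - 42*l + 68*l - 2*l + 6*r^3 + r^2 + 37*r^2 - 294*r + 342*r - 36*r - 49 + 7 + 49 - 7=2*l^3 + 16*l^2 + 24*l + 6*r^3 + r^2*(19*l + 38) + r*(15*l^2 + 84*l + 12)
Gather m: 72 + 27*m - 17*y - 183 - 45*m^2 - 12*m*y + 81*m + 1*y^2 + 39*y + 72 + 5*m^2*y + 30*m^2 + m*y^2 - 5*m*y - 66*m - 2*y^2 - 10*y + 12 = m^2*(5*y - 15) + m*(y^2 - 17*y + 42) - y^2 + 12*y - 27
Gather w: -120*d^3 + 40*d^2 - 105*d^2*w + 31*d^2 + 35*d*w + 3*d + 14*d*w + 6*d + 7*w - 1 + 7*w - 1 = -120*d^3 + 71*d^2 + 9*d + w*(-105*d^2 + 49*d + 14) - 2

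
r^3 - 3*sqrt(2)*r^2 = r^2*(r - 3*sqrt(2))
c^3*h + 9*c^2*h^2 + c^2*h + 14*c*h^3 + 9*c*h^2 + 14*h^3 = (c + 2*h)*(c + 7*h)*(c*h + h)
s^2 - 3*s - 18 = (s - 6)*(s + 3)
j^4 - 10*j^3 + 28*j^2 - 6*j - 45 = (j - 5)*(j - 3)^2*(j + 1)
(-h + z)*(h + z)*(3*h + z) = -3*h^3 - h^2*z + 3*h*z^2 + z^3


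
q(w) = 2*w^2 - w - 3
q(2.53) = 7.27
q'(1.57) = 5.28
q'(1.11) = 3.44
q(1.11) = -1.65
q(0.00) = -3.00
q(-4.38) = 39.75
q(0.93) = -2.20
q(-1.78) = 5.12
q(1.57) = 0.36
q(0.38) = -3.09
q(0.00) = -3.00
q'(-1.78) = -8.12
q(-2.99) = 17.87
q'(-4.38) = -18.52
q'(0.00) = -1.00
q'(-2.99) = -12.96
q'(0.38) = 0.52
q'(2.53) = 9.12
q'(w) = 4*w - 1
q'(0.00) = -1.00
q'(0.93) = 2.72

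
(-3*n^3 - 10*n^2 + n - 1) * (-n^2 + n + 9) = 3*n^5 + 7*n^4 - 38*n^3 - 88*n^2 + 8*n - 9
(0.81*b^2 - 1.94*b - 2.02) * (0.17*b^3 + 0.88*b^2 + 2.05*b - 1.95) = 0.1377*b^5 + 0.383*b^4 - 0.3901*b^3 - 7.3341*b^2 - 0.358*b + 3.939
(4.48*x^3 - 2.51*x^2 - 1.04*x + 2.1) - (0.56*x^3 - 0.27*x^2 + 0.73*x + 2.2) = 3.92*x^3 - 2.24*x^2 - 1.77*x - 0.1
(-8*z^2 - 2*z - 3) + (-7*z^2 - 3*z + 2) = -15*z^2 - 5*z - 1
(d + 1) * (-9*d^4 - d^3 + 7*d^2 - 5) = -9*d^5 - 10*d^4 + 6*d^3 + 7*d^2 - 5*d - 5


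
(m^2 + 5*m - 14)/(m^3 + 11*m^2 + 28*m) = (m - 2)/(m*(m + 4))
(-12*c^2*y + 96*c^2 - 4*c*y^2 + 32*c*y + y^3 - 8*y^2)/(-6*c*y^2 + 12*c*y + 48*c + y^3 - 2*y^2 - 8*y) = (2*c*y - 16*c + y^2 - 8*y)/(y^2 - 2*y - 8)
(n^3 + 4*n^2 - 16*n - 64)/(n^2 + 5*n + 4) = (n^2 - 16)/(n + 1)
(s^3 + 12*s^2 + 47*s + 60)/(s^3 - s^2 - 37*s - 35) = (s^2 + 7*s + 12)/(s^2 - 6*s - 7)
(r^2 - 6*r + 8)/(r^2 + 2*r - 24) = (r - 2)/(r + 6)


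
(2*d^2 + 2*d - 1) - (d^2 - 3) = d^2 + 2*d + 2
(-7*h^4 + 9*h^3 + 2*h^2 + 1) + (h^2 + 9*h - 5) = -7*h^4 + 9*h^3 + 3*h^2 + 9*h - 4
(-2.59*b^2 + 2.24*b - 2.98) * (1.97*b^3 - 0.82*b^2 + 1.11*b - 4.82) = -5.1023*b^5 + 6.5366*b^4 - 10.5823*b^3 + 17.4138*b^2 - 14.1046*b + 14.3636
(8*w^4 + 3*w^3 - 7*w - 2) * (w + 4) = 8*w^5 + 35*w^4 + 12*w^3 - 7*w^2 - 30*w - 8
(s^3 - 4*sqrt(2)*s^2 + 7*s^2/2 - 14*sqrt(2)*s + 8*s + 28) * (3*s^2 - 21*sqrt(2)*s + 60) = 3*s^5 - 33*sqrt(2)*s^4 + 21*s^4/2 - 231*sqrt(2)*s^3/2 + 252*s^3 - 408*sqrt(2)*s^2 + 882*s^2 - 1428*sqrt(2)*s + 480*s + 1680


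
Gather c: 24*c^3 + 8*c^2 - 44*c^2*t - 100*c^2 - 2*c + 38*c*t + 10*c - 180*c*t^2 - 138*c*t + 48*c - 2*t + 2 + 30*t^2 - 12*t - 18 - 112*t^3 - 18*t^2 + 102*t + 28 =24*c^3 + c^2*(-44*t - 92) + c*(-180*t^2 - 100*t + 56) - 112*t^3 + 12*t^2 + 88*t + 12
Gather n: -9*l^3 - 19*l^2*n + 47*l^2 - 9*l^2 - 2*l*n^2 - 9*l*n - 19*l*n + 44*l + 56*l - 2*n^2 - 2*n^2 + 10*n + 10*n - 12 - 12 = -9*l^3 + 38*l^2 + 100*l + n^2*(-2*l - 4) + n*(-19*l^2 - 28*l + 20) - 24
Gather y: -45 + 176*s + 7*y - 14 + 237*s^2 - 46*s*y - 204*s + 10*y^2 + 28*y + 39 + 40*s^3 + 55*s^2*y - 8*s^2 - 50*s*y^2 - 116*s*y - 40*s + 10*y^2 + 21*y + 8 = 40*s^3 + 229*s^2 - 68*s + y^2*(20 - 50*s) + y*(55*s^2 - 162*s + 56) - 12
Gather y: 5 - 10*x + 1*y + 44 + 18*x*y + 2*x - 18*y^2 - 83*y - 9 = -8*x - 18*y^2 + y*(18*x - 82) + 40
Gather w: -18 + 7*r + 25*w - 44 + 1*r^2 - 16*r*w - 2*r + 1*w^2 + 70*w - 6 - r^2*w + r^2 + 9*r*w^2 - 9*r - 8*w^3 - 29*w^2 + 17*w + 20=2*r^2 - 4*r - 8*w^3 + w^2*(9*r - 28) + w*(-r^2 - 16*r + 112) - 48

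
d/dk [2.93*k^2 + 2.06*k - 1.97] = 5.86*k + 2.06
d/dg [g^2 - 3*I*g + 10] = 2*g - 3*I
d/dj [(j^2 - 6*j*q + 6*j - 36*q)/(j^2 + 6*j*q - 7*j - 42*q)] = (2*(j - 3*q + 3)*(j^2 + 6*j*q - 7*j - 42*q) - (2*j + 6*q - 7)*(j^2 - 6*j*q + 6*j - 36*q))/(j^2 + 6*j*q - 7*j - 42*q)^2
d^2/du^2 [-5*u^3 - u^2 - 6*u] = -30*u - 2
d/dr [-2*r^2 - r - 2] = -4*r - 1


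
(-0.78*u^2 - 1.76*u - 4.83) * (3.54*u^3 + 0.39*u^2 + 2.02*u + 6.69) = -2.7612*u^5 - 6.5346*u^4 - 19.3602*u^3 - 10.6571*u^2 - 21.531*u - 32.3127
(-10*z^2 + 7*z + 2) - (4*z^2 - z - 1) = -14*z^2 + 8*z + 3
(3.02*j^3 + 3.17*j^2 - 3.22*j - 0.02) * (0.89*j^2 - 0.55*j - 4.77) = 2.6878*j^5 + 1.1603*j^4 - 19.0147*j^3 - 13.3677*j^2 + 15.3704*j + 0.0954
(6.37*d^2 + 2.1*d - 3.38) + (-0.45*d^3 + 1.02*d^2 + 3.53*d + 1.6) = -0.45*d^3 + 7.39*d^2 + 5.63*d - 1.78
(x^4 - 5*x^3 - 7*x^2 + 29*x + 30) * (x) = x^5 - 5*x^4 - 7*x^3 + 29*x^2 + 30*x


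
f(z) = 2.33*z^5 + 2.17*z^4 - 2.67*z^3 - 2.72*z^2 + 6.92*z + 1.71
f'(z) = 11.65*z^4 + 8.68*z^3 - 8.01*z^2 - 5.44*z + 6.92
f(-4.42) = -2953.91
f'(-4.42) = 3571.42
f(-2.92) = -312.07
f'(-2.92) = 585.35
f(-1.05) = -5.80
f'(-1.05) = 7.91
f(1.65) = 38.31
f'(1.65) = 101.48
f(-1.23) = -7.54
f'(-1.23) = 12.01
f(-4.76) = -4384.54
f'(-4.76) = 4895.91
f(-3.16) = -480.85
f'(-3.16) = 831.88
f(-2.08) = -50.52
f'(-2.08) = 123.53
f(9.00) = 149718.78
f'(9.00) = 82072.52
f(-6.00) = -14866.77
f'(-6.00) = 12974.72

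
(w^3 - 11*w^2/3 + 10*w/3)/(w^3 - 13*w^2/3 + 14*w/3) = (3*w - 5)/(3*w - 7)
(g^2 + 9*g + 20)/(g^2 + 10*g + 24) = (g + 5)/(g + 6)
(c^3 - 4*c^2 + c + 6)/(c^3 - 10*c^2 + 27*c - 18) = (c^2 - c - 2)/(c^2 - 7*c + 6)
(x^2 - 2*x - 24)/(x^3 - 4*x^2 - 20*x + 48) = 1/(x - 2)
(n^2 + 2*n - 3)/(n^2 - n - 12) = (n - 1)/(n - 4)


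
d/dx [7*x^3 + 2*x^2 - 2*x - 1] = 21*x^2 + 4*x - 2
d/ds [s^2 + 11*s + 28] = 2*s + 11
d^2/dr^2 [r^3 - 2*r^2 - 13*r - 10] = 6*r - 4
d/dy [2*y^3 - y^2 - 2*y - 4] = 6*y^2 - 2*y - 2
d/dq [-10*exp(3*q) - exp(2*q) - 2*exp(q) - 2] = 2*(-15*exp(2*q) - exp(q) - 1)*exp(q)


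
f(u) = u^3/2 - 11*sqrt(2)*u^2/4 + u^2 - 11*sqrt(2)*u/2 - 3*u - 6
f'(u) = 3*u^2/2 - 11*sqrt(2)*u/2 + 2*u - 11*sqrt(2)/2 - 3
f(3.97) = -63.04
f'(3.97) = -10.08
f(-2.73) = -8.28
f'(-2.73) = 16.18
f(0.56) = -12.85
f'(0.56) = -13.54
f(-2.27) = -2.27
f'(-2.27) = 10.07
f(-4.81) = -76.64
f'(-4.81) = 51.72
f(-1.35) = 2.05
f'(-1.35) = -0.24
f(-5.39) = -110.14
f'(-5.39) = 63.94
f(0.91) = -17.82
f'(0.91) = -14.79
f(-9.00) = -507.51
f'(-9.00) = 162.73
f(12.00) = 312.63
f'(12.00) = 135.88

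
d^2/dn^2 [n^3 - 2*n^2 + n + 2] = 6*n - 4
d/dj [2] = 0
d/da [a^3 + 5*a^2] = a*(3*a + 10)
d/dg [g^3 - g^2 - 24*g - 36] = 3*g^2 - 2*g - 24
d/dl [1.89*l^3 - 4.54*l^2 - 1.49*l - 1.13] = 5.67*l^2 - 9.08*l - 1.49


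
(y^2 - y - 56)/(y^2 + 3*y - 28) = (y - 8)/(y - 4)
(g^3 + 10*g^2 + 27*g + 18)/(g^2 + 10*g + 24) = (g^2 + 4*g + 3)/(g + 4)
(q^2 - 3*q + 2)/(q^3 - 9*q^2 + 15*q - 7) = (q - 2)/(q^2 - 8*q + 7)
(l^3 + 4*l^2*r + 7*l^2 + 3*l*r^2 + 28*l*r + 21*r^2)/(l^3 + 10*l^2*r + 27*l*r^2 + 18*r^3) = (l + 7)/(l + 6*r)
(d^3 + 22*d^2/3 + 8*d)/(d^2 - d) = (d^2 + 22*d/3 + 8)/(d - 1)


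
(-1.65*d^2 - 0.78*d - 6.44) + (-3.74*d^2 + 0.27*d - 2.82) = -5.39*d^2 - 0.51*d - 9.26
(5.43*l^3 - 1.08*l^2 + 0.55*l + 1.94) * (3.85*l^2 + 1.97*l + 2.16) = 20.9055*l^5 + 6.5391*l^4 + 11.7187*l^3 + 6.2197*l^2 + 5.0098*l + 4.1904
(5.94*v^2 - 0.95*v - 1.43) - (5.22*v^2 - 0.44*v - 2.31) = 0.720000000000001*v^2 - 0.51*v + 0.88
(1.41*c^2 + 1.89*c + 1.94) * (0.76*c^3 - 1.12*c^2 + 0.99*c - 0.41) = 1.0716*c^5 - 0.1428*c^4 + 0.7535*c^3 - 0.8798*c^2 + 1.1457*c - 0.7954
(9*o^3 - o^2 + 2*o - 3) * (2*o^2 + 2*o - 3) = 18*o^5 + 16*o^4 - 25*o^3 + o^2 - 12*o + 9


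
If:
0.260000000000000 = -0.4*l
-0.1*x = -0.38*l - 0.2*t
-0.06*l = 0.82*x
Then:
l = -0.65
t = 1.26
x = 0.05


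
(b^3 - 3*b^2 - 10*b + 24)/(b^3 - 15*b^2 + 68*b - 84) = (b^2 - b - 12)/(b^2 - 13*b + 42)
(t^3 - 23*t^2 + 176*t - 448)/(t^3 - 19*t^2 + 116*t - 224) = (t - 8)/(t - 4)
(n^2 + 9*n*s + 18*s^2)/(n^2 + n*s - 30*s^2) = (-n - 3*s)/(-n + 5*s)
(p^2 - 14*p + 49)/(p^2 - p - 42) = (p - 7)/(p + 6)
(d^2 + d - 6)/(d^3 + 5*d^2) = (d^2 + d - 6)/(d^2*(d + 5))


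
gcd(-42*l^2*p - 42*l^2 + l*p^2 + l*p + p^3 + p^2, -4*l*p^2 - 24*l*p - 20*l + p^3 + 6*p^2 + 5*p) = p + 1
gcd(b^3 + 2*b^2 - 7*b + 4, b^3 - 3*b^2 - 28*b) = b + 4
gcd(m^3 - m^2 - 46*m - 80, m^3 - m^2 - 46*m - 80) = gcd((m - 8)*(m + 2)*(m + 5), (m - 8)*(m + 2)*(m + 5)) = m^3 - m^2 - 46*m - 80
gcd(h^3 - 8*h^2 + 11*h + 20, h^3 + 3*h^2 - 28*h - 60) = h - 5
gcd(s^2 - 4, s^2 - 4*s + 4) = s - 2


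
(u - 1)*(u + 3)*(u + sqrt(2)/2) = u^3 + sqrt(2)*u^2/2 + 2*u^2 - 3*u + sqrt(2)*u - 3*sqrt(2)/2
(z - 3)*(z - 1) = z^2 - 4*z + 3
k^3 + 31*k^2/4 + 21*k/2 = k*(k + 7/4)*(k + 6)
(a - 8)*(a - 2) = a^2 - 10*a + 16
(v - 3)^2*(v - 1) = v^3 - 7*v^2 + 15*v - 9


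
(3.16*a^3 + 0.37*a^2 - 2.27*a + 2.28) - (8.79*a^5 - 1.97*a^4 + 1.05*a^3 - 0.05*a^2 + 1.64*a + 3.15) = -8.79*a^5 + 1.97*a^4 + 2.11*a^3 + 0.42*a^2 - 3.91*a - 0.87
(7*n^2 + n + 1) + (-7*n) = 7*n^2 - 6*n + 1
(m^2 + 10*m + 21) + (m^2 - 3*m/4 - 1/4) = 2*m^2 + 37*m/4 + 83/4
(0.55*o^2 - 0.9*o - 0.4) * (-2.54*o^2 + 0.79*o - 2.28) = -1.397*o^4 + 2.7205*o^3 - 0.949*o^2 + 1.736*o + 0.912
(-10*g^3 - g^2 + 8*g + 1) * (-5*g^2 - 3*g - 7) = 50*g^5 + 35*g^4 + 33*g^3 - 22*g^2 - 59*g - 7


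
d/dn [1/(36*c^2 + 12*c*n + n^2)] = 2*(-6*c - n)/(36*c^2 + 12*c*n + n^2)^2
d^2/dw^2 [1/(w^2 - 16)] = 2*(3*w^2 + 16)/(w^2 - 16)^3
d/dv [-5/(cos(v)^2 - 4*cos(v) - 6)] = 10*(2 - cos(v))*sin(v)/(sin(v)^2 + 4*cos(v) + 5)^2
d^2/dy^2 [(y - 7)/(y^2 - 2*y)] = 2*(3*y*(3 - y)*(y - 2) + 4*(y - 7)*(y - 1)^2)/(y^3*(y - 2)^3)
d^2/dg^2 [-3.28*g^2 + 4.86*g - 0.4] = -6.56000000000000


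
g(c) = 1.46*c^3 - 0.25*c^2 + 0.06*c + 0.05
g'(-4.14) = 77.20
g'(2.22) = 20.54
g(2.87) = 32.68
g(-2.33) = -19.92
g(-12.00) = -2559.55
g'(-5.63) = 141.71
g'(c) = 4.38*c^2 - 0.5*c + 0.06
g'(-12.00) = 636.78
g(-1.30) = -3.66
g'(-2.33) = 25.00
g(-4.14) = -108.08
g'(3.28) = 45.54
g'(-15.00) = 993.06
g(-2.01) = -12.94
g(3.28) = 49.08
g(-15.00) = -4984.60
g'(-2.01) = 18.76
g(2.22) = 14.93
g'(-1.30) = 8.11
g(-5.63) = -268.75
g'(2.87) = 34.70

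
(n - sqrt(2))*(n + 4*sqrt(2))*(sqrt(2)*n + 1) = sqrt(2)*n^3 + 7*n^2 - 5*sqrt(2)*n - 8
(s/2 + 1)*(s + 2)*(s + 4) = s^3/2 + 4*s^2 + 10*s + 8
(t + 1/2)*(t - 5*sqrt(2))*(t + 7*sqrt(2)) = t^3 + t^2/2 + 2*sqrt(2)*t^2 - 70*t + sqrt(2)*t - 35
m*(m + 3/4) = m^2 + 3*m/4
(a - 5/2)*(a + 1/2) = a^2 - 2*a - 5/4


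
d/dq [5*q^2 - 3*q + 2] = 10*q - 3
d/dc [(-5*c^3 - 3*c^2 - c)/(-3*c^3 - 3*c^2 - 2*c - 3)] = (6*c^4 + 14*c^3 + 48*c^2 + 18*c + 3)/(9*c^6 + 18*c^5 + 21*c^4 + 30*c^3 + 22*c^2 + 12*c + 9)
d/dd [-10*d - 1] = -10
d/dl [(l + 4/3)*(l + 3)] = 2*l + 13/3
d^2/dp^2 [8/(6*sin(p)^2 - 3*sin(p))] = 8*(-16*sin(p) + 6 + 23/sin(p) - 12/sin(p)^2 + 2/sin(p)^3)/(3*(2*sin(p) - 1)^3)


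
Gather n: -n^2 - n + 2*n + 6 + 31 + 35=-n^2 + n + 72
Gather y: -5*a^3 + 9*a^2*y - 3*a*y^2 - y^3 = -5*a^3 + 9*a^2*y - 3*a*y^2 - y^3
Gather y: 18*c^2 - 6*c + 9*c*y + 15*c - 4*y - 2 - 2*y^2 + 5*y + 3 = 18*c^2 + 9*c - 2*y^2 + y*(9*c + 1) + 1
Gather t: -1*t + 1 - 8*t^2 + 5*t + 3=-8*t^2 + 4*t + 4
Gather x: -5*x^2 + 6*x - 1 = -5*x^2 + 6*x - 1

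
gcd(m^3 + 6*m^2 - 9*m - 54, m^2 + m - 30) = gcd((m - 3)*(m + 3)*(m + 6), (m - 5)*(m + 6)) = m + 6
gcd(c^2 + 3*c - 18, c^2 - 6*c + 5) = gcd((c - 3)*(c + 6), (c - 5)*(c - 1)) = 1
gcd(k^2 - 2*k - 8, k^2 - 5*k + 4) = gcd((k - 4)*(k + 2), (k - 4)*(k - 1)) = k - 4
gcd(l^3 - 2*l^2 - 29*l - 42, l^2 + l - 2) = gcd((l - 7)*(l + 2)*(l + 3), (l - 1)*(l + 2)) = l + 2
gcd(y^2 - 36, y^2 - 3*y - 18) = y - 6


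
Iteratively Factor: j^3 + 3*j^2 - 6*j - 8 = (j - 2)*(j^2 + 5*j + 4) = (j - 2)*(j + 1)*(j + 4)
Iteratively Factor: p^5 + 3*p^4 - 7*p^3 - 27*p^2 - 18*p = (p)*(p^4 + 3*p^3 - 7*p^2 - 27*p - 18) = p*(p - 3)*(p^3 + 6*p^2 + 11*p + 6) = p*(p - 3)*(p + 3)*(p^2 + 3*p + 2) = p*(p - 3)*(p + 2)*(p + 3)*(p + 1)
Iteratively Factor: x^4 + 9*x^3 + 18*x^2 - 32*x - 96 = (x + 3)*(x^3 + 6*x^2 - 32) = (x - 2)*(x + 3)*(x^2 + 8*x + 16) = (x - 2)*(x + 3)*(x + 4)*(x + 4)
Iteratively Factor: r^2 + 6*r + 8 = (r + 2)*(r + 4)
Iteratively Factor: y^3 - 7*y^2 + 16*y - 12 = (y - 2)*(y^2 - 5*y + 6) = (y - 2)^2*(y - 3)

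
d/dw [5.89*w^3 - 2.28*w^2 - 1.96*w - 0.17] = 17.67*w^2 - 4.56*w - 1.96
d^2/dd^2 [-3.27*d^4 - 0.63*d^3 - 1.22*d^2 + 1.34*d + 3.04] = -39.24*d^2 - 3.78*d - 2.44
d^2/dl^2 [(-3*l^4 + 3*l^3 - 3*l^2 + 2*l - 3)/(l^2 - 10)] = 2*(-3*l^6 + 90*l^4 + 32*l^3 - 1899*l^2 + 960*l - 330)/(l^6 - 30*l^4 + 300*l^2 - 1000)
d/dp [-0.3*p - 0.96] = -0.300000000000000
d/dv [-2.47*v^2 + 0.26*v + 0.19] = 0.26 - 4.94*v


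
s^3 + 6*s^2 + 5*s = s*(s + 1)*(s + 5)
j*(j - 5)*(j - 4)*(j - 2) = j^4 - 11*j^3 + 38*j^2 - 40*j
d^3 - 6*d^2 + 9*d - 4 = (d - 4)*(d - 1)^2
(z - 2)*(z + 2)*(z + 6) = z^3 + 6*z^2 - 4*z - 24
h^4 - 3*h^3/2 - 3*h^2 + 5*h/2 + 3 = (h - 2)*(h - 3/2)*(h + 1)^2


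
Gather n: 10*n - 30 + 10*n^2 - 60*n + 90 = 10*n^2 - 50*n + 60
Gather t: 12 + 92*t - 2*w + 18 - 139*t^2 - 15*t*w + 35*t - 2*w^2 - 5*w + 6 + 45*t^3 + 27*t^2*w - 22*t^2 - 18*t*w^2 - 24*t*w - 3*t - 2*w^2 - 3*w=45*t^3 + t^2*(27*w - 161) + t*(-18*w^2 - 39*w + 124) - 4*w^2 - 10*w + 36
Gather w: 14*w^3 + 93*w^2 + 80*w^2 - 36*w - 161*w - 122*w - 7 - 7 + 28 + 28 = 14*w^3 + 173*w^2 - 319*w + 42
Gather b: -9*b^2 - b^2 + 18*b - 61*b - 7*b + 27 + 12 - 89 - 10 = -10*b^2 - 50*b - 60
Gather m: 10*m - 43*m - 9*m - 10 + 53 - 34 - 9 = -42*m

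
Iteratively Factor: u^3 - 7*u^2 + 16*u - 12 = (u - 2)*(u^2 - 5*u + 6) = (u - 2)^2*(u - 3)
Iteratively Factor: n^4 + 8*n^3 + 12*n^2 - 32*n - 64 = (n + 4)*(n^3 + 4*n^2 - 4*n - 16) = (n - 2)*(n + 4)*(n^2 + 6*n + 8) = (n - 2)*(n + 2)*(n + 4)*(n + 4)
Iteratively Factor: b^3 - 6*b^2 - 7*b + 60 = (b + 3)*(b^2 - 9*b + 20) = (b - 4)*(b + 3)*(b - 5)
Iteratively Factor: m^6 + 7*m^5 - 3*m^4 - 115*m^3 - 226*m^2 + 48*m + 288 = (m - 4)*(m^5 + 11*m^4 + 41*m^3 + 49*m^2 - 30*m - 72) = (m - 4)*(m + 4)*(m^4 + 7*m^3 + 13*m^2 - 3*m - 18) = (m - 4)*(m + 3)*(m + 4)*(m^3 + 4*m^2 + m - 6) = (m - 4)*(m + 2)*(m + 3)*(m + 4)*(m^2 + 2*m - 3) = (m - 4)*(m + 2)*(m + 3)^2*(m + 4)*(m - 1)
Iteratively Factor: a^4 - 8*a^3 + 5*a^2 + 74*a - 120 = (a - 2)*(a^3 - 6*a^2 - 7*a + 60) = (a - 4)*(a - 2)*(a^2 - 2*a - 15) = (a - 5)*(a - 4)*(a - 2)*(a + 3)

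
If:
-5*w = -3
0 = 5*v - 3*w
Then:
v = 9/25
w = 3/5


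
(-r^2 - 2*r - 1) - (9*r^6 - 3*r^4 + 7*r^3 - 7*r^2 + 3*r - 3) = -9*r^6 + 3*r^4 - 7*r^3 + 6*r^2 - 5*r + 2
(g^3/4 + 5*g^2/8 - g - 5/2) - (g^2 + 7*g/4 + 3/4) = g^3/4 - 3*g^2/8 - 11*g/4 - 13/4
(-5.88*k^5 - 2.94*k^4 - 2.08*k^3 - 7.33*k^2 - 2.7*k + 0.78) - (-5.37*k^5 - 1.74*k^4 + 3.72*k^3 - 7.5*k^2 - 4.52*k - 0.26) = -0.51*k^5 - 1.2*k^4 - 5.8*k^3 + 0.17*k^2 + 1.82*k + 1.04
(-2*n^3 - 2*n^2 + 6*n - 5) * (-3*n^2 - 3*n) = 6*n^5 + 12*n^4 - 12*n^3 - 3*n^2 + 15*n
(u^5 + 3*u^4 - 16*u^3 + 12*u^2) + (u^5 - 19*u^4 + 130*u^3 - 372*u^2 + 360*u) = 2*u^5 - 16*u^4 + 114*u^3 - 360*u^2 + 360*u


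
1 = 1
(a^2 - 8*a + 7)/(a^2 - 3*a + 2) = (a - 7)/(a - 2)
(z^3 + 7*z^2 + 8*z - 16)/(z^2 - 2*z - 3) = (-z^3 - 7*z^2 - 8*z + 16)/(-z^2 + 2*z + 3)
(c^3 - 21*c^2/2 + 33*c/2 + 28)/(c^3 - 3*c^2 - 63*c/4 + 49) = 2*(c^2 - 7*c - 8)/(2*c^2 + c - 28)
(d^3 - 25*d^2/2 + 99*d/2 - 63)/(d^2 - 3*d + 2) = (2*d^3 - 25*d^2 + 99*d - 126)/(2*(d^2 - 3*d + 2))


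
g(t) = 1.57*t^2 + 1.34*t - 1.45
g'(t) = 3.14*t + 1.34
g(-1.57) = 0.32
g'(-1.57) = -3.59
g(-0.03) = -1.49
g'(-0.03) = 1.25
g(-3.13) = 9.74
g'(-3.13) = -8.49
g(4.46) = 35.76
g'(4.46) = 15.34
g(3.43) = 21.62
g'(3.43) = 12.11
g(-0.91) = -1.37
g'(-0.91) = -1.52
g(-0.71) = -1.61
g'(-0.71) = -0.89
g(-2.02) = 2.25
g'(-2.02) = -5.00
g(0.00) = -1.45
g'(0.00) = 1.34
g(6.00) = 63.11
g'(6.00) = 20.18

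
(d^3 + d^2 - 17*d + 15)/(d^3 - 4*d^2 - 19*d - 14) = (-d^3 - d^2 + 17*d - 15)/(-d^3 + 4*d^2 + 19*d + 14)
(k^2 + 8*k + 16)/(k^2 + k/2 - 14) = 2*(k + 4)/(2*k - 7)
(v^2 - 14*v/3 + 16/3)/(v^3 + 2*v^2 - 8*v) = (v - 8/3)/(v*(v + 4))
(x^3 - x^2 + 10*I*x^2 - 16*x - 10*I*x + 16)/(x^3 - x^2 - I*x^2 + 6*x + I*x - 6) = (x + 8*I)/(x - 3*I)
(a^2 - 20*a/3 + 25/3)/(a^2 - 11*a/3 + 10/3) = (a - 5)/(a - 2)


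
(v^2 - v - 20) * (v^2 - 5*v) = v^4 - 6*v^3 - 15*v^2 + 100*v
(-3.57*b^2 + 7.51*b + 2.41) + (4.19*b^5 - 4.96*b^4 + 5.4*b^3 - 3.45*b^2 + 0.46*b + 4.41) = 4.19*b^5 - 4.96*b^4 + 5.4*b^3 - 7.02*b^2 + 7.97*b + 6.82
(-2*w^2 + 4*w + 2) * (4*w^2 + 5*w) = -8*w^4 + 6*w^3 + 28*w^2 + 10*w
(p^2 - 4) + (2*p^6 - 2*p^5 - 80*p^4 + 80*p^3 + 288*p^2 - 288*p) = 2*p^6 - 2*p^5 - 80*p^4 + 80*p^3 + 289*p^2 - 288*p - 4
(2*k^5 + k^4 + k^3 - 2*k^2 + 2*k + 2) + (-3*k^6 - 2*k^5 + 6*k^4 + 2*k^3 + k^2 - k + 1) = -3*k^6 + 7*k^4 + 3*k^3 - k^2 + k + 3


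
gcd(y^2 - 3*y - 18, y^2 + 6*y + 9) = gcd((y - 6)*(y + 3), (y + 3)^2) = y + 3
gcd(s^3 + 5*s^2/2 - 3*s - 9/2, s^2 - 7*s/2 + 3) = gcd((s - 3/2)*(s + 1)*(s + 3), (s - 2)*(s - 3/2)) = s - 3/2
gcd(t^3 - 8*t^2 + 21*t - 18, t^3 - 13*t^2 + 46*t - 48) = t^2 - 5*t + 6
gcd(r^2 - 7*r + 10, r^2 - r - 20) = r - 5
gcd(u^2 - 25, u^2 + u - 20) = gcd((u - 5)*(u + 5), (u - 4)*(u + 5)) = u + 5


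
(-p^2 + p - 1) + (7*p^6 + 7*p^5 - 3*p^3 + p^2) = 7*p^6 + 7*p^5 - 3*p^3 + p - 1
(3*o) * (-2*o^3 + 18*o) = -6*o^4 + 54*o^2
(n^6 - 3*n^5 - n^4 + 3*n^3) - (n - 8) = n^6 - 3*n^5 - n^4 + 3*n^3 - n + 8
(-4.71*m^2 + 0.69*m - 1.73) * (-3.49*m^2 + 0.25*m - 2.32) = 16.4379*m^4 - 3.5856*m^3 + 17.1374*m^2 - 2.0333*m + 4.0136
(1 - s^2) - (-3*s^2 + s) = 2*s^2 - s + 1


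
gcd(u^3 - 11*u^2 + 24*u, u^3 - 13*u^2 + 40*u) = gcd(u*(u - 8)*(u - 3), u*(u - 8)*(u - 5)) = u^2 - 8*u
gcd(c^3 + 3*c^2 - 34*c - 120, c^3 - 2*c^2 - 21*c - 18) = c - 6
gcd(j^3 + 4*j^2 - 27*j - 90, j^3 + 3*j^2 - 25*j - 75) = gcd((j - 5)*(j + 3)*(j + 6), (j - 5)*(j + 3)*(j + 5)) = j^2 - 2*j - 15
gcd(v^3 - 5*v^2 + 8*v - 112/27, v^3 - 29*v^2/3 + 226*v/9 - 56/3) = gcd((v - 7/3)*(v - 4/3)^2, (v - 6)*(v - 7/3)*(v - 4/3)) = v^2 - 11*v/3 + 28/9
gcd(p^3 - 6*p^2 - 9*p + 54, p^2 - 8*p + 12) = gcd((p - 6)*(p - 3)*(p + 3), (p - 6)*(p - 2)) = p - 6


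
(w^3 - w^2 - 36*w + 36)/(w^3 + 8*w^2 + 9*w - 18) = (w - 6)/(w + 3)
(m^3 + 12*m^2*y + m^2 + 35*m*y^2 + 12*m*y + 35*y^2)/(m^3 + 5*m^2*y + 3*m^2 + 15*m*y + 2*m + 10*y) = (m + 7*y)/(m + 2)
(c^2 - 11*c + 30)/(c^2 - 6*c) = (c - 5)/c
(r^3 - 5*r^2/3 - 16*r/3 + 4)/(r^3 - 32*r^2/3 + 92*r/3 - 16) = (r^2 - r - 6)/(r^2 - 10*r + 24)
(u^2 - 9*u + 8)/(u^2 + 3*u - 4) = (u - 8)/(u + 4)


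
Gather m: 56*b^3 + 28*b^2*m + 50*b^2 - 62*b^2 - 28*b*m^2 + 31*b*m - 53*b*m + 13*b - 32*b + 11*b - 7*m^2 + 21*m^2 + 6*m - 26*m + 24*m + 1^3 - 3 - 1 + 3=56*b^3 - 12*b^2 - 8*b + m^2*(14 - 28*b) + m*(28*b^2 - 22*b + 4)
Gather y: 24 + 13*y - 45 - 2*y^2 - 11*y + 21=-2*y^2 + 2*y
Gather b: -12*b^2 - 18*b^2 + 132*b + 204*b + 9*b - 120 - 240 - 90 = -30*b^2 + 345*b - 450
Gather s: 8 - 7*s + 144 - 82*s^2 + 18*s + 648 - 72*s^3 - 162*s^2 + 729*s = -72*s^3 - 244*s^2 + 740*s + 800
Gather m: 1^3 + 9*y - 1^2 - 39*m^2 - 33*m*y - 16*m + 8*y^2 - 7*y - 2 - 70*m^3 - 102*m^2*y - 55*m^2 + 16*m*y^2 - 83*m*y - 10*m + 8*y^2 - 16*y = -70*m^3 + m^2*(-102*y - 94) + m*(16*y^2 - 116*y - 26) + 16*y^2 - 14*y - 2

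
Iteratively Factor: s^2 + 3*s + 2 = (s + 1)*(s + 2)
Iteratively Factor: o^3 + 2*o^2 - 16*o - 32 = (o - 4)*(o^2 + 6*o + 8) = (o - 4)*(o + 4)*(o + 2)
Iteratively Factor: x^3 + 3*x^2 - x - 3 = (x + 3)*(x^2 - 1) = (x - 1)*(x + 3)*(x + 1)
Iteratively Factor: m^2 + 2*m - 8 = (m + 4)*(m - 2)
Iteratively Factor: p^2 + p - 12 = (p + 4)*(p - 3)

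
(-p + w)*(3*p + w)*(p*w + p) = -3*p^3*w - 3*p^3 + 2*p^2*w^2 + 2*p^2*w + p*w^3 + p*w^2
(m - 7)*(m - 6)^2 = m^3 - 19*m^2 + 120*m - 252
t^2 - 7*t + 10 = (t - 5)*(t - 2)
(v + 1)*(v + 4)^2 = v^3 + 9*v^2 + 24*v + 16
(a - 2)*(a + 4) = a^2 + 2*a - 8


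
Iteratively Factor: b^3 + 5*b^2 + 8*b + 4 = (b + 1)*(b^2 + 4*b + 4) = (b + 1)*(b + 2)*(b + 2)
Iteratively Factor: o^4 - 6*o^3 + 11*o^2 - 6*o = (o - 1)*(o^3 - 5*o^2 + 6*o) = (o - 2)*(o - 1)*(o^2 - 3*o) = o*(o - 2)*(o - 1)*(o - 3)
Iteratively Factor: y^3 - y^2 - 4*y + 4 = (y - 1)*(y^2 - 4) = (y - 1)*(y + 2)*(y - 2)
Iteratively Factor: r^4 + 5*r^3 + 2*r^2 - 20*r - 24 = (r + 3)*(r^3 + 2*r^2 - 4*r - 8) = (r + 2)*(r + 3)*(r^2 - 4) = (r - 2)*(r + 2)*(r + 3)*(r + 2)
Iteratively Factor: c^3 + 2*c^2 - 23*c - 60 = (c - 5)*(c^2 + 7*c + 12) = (c - 5)*(c + 3)*(c + 4)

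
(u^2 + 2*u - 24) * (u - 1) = u^3 + u^2 - 26*u + 24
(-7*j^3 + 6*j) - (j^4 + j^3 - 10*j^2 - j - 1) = -j^4 - 8*j^3 + 10*j^2 + 7*j + 1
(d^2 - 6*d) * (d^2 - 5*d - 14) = d^4 - 11*d^3 + 16*d^2 + 84*d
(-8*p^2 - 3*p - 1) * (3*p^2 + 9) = -24*p^4 - 9*p^3 - 75*p^2 - 27*p - 9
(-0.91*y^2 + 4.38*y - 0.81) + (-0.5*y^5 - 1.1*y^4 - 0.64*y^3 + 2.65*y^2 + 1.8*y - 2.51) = -0.5*y^5 - 1.1*y^4 - 0.64*y^3 + 1.74*y^2 + 6.18*y - 3.32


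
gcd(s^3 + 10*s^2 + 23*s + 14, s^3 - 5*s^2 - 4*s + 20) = s + 2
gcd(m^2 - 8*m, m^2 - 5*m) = m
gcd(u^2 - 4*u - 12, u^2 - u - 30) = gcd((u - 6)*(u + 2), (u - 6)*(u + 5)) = u - 6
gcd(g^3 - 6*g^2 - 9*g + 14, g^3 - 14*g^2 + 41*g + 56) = g - 7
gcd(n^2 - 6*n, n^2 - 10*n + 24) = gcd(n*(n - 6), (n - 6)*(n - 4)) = n - 6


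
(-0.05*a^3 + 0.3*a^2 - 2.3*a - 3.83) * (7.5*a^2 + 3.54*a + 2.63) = -0.375*a^5 + 2.073*a^4 - 16.3195*a^3 - 36.078*a^2 - 19.6072*a - 10.0729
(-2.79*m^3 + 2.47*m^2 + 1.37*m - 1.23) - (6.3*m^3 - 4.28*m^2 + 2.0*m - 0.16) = -9.09*m^3 + 6.75*m^2 - 0.63*m - 1.07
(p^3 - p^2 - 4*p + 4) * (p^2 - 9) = p^5 - p^4 - 13*p^3 + 13*p^2 + 36*p - 36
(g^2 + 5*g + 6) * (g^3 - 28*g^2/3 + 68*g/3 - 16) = g^5 - 13*g^4/3 - 18*g^3 + 124*g^2/3 + 56*g - 96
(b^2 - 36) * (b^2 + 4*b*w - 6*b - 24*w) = b^4 + 4*b^3*w - 6*b^3 - 24*b^2*w - 36*b^2 - 144*b*w + 216*b + 864*w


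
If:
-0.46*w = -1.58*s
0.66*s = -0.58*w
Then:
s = 0.00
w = 0.00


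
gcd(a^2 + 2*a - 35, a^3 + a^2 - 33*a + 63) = a + 7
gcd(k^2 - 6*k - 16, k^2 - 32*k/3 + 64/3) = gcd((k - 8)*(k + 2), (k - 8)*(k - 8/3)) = k - 8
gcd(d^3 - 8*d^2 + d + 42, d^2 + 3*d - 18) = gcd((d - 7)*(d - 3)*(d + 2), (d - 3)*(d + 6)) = d - 3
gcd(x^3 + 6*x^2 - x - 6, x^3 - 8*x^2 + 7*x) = x - 1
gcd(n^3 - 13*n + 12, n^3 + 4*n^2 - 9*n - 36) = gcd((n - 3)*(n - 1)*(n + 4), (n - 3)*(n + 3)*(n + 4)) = n^2 + n - 12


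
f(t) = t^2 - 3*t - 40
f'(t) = 2*t - 3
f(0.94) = -41.94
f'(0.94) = -1.12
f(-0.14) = -39.56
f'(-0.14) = -3.28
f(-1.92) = -30.55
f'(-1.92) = -6.84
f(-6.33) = 19.06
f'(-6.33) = -15.66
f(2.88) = -40.35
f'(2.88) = 2.76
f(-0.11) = -39.66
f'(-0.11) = -3.22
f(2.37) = -41.49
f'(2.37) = 1.74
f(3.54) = -38.09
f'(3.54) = 4.08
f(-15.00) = 230.00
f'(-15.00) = -33.00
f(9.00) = 14.00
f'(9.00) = 15.00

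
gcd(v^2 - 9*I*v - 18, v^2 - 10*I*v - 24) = v - 6*I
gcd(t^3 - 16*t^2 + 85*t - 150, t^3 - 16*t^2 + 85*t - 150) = t^3 - 16*t^2 + 85*t - 150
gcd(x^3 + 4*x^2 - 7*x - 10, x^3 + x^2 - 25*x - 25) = x^2 + 6*x + 5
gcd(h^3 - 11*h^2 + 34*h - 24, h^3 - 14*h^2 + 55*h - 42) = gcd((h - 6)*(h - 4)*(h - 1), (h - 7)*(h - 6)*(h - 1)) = h^2 - 7*h + 6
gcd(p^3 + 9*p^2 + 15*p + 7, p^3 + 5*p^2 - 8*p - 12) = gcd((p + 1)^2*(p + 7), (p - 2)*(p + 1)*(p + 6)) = p + 1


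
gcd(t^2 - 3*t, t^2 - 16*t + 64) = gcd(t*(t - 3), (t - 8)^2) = 1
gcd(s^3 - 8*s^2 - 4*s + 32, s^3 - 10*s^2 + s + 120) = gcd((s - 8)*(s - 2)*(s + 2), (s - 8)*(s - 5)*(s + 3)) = s - 8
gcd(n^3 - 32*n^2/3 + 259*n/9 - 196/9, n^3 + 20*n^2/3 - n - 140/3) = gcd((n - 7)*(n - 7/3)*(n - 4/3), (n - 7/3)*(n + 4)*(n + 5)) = n - 7/3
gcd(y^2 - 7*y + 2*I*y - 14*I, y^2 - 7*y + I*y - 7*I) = y - 7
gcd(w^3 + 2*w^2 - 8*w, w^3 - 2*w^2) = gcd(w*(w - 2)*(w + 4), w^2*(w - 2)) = w^2 - 2*w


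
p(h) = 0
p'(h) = 0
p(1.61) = 0.00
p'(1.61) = 0.00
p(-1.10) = 0.00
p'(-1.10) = 0.00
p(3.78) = 0.00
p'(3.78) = 0.00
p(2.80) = 0.00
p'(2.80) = 0.00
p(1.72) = 0.00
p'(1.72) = 0.00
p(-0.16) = 0.00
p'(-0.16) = 0.00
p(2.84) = 0.00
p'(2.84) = 0.00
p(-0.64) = 0.00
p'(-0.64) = 0.00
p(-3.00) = 0.00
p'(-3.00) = 0.00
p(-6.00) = 0.00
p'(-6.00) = 0.00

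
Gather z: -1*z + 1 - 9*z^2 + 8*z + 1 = -9*z^2 + 7*z + 2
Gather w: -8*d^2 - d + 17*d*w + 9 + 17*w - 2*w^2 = -8*d^2 - d - 2*w^2 + w*(17*d + 17) + 9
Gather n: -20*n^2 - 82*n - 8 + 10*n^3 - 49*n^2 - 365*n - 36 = 10*n^3 - 69*n^2 - 447*n - 44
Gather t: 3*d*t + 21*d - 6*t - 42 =21*d + t*(3*d - 6) - 42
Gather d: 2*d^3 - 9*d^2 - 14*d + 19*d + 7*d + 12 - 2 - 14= 2*d^3 - 9*d^2 + 12*d - 4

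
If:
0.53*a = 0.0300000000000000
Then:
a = 0.06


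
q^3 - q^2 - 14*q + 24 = (q - 3)*(q - 2)*(q + 4)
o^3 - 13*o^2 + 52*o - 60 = (o - 6)*(o - 5)*(o - 2)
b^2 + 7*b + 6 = (b + 1)*(b + 6)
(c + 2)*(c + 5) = c^2 + 7*c + 10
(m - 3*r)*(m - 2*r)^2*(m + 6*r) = m^4 - m^3*r - 26*m^2*r^2 + 84*m*r^3 - 72*r^4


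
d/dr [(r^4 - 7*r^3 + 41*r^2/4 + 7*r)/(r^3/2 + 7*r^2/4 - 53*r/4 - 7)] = (2*r^2 + 28*r - 49)/(r^2 + 14*r + 49)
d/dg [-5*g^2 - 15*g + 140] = -10*g - 15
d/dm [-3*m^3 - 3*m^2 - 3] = 3*m*(-3*m - 2)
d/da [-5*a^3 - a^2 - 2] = a*(-15*a - 2)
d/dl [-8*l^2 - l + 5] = -16*l - 1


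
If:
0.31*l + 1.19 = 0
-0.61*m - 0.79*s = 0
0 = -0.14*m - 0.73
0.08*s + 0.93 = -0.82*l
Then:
No Solution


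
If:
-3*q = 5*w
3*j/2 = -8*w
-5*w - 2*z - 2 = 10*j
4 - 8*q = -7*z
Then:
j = -32/365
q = -2/73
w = 6/365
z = -44/73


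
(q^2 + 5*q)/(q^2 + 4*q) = (q + 5)/(q + 4)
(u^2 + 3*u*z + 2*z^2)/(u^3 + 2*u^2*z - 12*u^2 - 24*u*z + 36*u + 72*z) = (u + z)/(u^2 - 12*u + 36)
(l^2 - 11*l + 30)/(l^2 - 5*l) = (l - 6)/l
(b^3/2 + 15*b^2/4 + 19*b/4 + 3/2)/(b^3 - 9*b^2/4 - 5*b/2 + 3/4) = (2*b^2 + 13*b + 6)/(4*b^2 - 13*b + 3)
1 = 1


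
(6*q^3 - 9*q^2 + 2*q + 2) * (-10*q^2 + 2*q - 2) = -60*q^5 + 102*q^4 - 50*q^3 + 2*q^2 - 4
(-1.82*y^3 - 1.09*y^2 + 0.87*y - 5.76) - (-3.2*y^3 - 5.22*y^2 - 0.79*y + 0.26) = 1.38*y^3 + 4.13*y^2 + 1.66*y - 6.02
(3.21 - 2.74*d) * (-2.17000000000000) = 5.9458*d - 6.9657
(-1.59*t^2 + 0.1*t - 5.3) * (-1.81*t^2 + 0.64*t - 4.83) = 2.8779*t^4 - 1.1986*t^3 + 17.3367*t^2 - 3.875*t + 25.599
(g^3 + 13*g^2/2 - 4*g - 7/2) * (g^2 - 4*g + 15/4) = g^5 + 5*g^4/2 - 105*g^3/4 + 295*g^2/8 - g - 105/8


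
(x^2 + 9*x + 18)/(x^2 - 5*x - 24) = (x + 6)/(x - 8)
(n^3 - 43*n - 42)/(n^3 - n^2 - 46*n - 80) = (-n^3 + 43*n + 42)/(-n^3 + n^2 + 46*n + 80)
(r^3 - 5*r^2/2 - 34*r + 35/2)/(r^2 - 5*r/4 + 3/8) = 4*(r^2 - 2*r - 35)/(4*r - 3)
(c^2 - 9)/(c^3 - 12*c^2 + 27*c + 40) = (c^2 - 9)/(c^3 - 12*c^2 + 27*c + 40)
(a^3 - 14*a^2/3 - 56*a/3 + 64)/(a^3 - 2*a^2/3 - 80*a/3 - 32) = (3*a - 8)/(3*a + 4)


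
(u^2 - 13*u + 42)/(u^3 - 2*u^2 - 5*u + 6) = (u^2 - 13*u + 42)/(u^3 - 2*u^2 - 5*u + 6)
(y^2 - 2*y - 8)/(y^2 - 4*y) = (y + 2)/y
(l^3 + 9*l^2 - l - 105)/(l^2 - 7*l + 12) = (l^2 + 12*l + 35)/(l - 4)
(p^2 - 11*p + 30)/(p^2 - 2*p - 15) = (p - 6)/(p + 3)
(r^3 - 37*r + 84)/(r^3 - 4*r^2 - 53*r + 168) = (r - 4)/(r - 8)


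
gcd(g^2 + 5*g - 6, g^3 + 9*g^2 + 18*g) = g + 6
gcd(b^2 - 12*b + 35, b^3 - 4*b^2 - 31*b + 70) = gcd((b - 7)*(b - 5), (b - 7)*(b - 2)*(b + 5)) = b - 7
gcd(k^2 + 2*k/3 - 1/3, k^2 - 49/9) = 1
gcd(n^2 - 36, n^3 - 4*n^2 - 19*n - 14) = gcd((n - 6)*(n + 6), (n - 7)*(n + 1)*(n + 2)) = 1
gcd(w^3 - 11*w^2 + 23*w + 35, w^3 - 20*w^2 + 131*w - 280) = w^2 - 12*w + 35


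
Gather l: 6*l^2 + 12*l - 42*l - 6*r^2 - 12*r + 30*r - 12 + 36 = 6*l^2 - 30*l - 6*r^2 + 18*r + 24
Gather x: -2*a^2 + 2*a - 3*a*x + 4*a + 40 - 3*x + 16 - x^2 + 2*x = -2*a^2 + 6*a - x^2 + x*(-3*a - 1) + 56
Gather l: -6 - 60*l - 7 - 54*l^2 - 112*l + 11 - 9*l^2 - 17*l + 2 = -63*l^2 - 189*l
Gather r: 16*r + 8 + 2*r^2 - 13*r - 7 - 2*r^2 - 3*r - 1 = 0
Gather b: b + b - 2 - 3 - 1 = 2*b - 6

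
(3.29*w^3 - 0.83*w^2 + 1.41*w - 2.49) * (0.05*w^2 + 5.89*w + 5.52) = 0.1645*w^5 + 19.3366*w^4 + 13.3426*w^3 + 3.5988*w^2 - 6.8829*w - 13.7448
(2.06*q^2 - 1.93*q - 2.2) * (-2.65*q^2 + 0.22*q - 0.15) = -5.459*q^4 + 5.5677*q^3 + 5.0964*q^2 - 0.1945*q + 0.33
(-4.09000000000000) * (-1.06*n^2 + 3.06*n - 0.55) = 4.3354*n^2 - 12.5154*n + 2.2495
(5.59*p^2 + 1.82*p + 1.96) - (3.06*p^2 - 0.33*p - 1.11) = 2.53*p^2 + 2.15*p + 3.07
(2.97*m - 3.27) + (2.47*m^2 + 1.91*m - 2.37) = 2.47*m^2 + 4.88*m - 5.64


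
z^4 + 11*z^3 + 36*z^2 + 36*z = z*(z + 2)*(z + 3)*(z + 6)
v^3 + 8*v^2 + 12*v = v*(v + 2)*(v + 6)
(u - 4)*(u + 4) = u^2 - 16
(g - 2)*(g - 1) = g^2 - 3*g + 2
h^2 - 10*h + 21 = (h - 7)*(h - 3)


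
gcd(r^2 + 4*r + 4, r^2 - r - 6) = r + 2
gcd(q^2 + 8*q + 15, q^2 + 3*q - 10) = q + 5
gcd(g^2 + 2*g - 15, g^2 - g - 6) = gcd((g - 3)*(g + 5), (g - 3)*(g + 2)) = g - 3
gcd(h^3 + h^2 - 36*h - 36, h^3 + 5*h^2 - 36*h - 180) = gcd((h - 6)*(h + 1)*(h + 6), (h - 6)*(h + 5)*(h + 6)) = h^2 - 36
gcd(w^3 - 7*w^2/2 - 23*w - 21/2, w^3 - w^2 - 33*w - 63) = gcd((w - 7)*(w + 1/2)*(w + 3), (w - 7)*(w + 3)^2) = w^2 - 4*w - 21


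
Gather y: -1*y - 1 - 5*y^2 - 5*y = -5*y^2 - 6*y - 1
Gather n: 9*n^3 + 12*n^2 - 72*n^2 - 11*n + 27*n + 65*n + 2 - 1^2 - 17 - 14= 9*n^3 - 60*n^2 + 81*n - 30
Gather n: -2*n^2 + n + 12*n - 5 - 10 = -2*n^2 + 13*n - 15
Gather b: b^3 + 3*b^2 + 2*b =b^3 + 3*b^2 + 2*b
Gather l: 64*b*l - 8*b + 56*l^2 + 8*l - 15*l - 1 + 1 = -8*b + 56*l^2 + l*(64*b - 7)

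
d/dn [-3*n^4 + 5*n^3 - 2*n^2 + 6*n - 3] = -12*n^3 + 15*n^2 - 4*n + 6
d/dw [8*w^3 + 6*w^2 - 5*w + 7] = 24*w^2 + 12*w - 5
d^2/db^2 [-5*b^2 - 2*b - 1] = -10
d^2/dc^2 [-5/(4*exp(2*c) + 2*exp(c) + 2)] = 5*(-2*(4*exp(c) + 1)^2*exp(c) + (8*exp(c) + 1)*(2*exp(2*c) + exp(c) + 1))*exp(c)/(2*(2*exp(2*c) + exp(c) + 1)^3)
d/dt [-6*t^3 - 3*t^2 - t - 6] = -18*t^2 - 6*t - 1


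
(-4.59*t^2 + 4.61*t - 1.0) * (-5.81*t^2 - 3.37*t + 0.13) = 26.6679*t^4 - 11.3158*t^3 - 10.3224*t^2 + 3.9693*t - 0.13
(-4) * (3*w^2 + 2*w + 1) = -12*w^2 - 8*w - 4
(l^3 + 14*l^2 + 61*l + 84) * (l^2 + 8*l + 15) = l^5 + 22*l^4 + 188*l^3 + 782*l^2 + 1587*l + 1260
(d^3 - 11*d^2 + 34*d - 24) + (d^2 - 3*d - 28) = d^3 - 10*d^2 + 31*d - 52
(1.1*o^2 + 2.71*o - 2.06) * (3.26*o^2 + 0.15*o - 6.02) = 3.586*o^4 + 8.9996*o^3 - 12.9311*o^2 - 16.6232*o + 12.4012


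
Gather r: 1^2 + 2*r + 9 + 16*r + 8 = 18*r + 18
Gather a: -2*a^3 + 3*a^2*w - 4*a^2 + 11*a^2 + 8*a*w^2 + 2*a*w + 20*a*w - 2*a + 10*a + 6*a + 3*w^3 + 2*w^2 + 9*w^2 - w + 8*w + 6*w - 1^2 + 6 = -2*a^3 + a^2*(3*w + 7) + a*(8*w^2 + 22*w + 14) + 3*w^3 + 11*w^2 + 13*w + 5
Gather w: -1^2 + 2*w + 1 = 2*w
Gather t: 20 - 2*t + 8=28 - 2*t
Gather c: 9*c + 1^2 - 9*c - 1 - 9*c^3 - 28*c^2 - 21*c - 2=-9*c^3 - 28*c^2 - 21*c - 2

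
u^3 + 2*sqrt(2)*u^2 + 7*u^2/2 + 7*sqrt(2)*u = u*(u + 7/2)*(u + 2*sqrt(2))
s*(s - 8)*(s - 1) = s^3 - 9*s^2 + 8*s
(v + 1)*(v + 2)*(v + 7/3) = v^3 + 16*v^2/3 + 9*v + 14/3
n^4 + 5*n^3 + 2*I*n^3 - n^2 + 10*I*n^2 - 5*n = n*(n + 5)*(n + I)^2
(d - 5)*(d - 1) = d^2 - 6*d + 5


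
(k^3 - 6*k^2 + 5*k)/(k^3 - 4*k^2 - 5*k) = (k - 1)/(k + 1)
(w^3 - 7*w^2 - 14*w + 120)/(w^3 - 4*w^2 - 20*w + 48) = (w - 5)/(w - 2)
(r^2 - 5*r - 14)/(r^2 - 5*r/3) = 3*(r^2 - 5*r - 14)/(r*(3*r - 5))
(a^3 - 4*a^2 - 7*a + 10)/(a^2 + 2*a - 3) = (a^2 - 3*a - 10)/(a + 3)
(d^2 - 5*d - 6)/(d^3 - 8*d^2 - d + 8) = (d - 6)/(d^2 - 9*d + 8)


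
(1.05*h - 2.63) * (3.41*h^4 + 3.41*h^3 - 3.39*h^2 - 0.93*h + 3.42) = 3.5805*h^5 - 5.3878*h^4 - 12.5278*h^3 + 7.9392*h^2 + 6.0369*h - 8.9946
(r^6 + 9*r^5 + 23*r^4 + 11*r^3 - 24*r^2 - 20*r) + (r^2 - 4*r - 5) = r^6 + 9*r^5 + 23*r^4 + 11*r^3 - 23*r^2 - 24*r - 5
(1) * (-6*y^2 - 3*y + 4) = -6*y^2 - 3*y + 4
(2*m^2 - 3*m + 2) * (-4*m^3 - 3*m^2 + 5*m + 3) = -8*m^5 + 6*m^4 + 11*m^3 - 15*m^2 + m + 6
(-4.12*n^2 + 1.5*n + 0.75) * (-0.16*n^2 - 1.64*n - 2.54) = 0.6592*n^4 + 6.5168*n^3 + 7.8848*n^2 - 5.04*n - 1.905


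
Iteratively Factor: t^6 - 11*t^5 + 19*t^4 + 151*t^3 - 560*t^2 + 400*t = (t - 1)*(t^5 - 10*t^4 + 9*t^3 + 160*t^2 - 400*t) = (t - 1)*(t + 4)*(t^4 - 14*t^3 + 65*t^2 - 100*t) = t*(t - 1)*(t + 4)*(t^3 - 14*t^2 + 65*t - 100) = t*(t - 4)*(t - 1)*(t + 4)*(t^2 - 10*t + 25) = t*(t - 5)*(t - 4)*(t - 1)*(t + 4)*(t - 5)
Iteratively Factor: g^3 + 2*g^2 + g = (g + 1)*(g^2 + g) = g*(g + 1)*(g + 1)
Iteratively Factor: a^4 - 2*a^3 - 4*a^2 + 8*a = (a)*(a^3 - 2*a^2 - 4*a + 8) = a*(a - 2)*(a^2 - 4) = a*(a - 2)^2*(a + 2)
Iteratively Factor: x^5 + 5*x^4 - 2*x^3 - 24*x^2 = (x)*(x^4 + 5*x^3 - 2*x^2 - 24*x) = x*(x + 4)*(x^3 + x^2 - 6*x) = x*(x + 3)*(x + 4)*(x^2 - 2*x) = x*(x - 2)*(x + 3)*(x + 4)*(x)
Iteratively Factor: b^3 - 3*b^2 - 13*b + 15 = (b - 5)*(b^2 + 2*b - 3) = (b - 5)*(b + 3)*(b - 1)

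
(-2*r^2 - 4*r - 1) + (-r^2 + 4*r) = -3*r^2 - 1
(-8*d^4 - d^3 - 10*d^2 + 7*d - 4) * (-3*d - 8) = 24*d^5 + 67*d^4 + 38*d^3 + 59*d^2 - 44*d + 32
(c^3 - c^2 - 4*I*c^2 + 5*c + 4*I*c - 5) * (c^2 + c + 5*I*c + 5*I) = c^5 + I*c^4 + 24*c^3 + 24*I*c^2 - 25*c - 25*I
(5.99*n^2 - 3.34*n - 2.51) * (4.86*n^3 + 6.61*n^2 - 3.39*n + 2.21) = 29.1114*n^5 + 23.3615*n^4 - 54.5821*n^3 + 7.9694*n^2 + 1.1275*n - 5.5471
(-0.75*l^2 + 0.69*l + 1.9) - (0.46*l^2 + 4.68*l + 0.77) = -1.21*l^2 - 3.99*l + 1.13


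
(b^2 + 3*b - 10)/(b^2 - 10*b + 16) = (b + 5)/(b - 8)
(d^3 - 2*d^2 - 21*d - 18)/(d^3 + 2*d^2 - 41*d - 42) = (d + 3)/(d + 7)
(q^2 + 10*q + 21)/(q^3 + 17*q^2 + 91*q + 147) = 1/(q + 7)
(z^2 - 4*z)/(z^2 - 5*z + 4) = z/(z - 1)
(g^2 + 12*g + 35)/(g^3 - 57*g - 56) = (g + 5)/(g^2 - 7*g - 8)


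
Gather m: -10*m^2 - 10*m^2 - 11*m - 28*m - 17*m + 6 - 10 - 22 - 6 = -20*m^2 - 56*m - 32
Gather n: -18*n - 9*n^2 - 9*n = -9*n^2 - 27*n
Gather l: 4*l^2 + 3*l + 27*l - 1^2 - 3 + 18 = 4*l^2 + 30*l + 14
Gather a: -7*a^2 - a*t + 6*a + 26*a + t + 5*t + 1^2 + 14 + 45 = -7*a^2 + a*(32 - t) + 6*t + 60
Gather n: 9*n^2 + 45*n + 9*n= 9*n^2 + 54*n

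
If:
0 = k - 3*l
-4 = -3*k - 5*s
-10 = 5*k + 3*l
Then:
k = -5/3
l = -5/9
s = 9/5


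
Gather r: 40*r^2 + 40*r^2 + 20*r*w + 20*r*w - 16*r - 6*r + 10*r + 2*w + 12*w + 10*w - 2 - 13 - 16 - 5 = 80*r^2 + r*(40*w - 12) + 24*w - 36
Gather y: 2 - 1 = 1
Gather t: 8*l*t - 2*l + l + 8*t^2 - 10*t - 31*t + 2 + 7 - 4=-l + 8*t^2 + t*(8*l - 41) + 5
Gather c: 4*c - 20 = 4*c - 20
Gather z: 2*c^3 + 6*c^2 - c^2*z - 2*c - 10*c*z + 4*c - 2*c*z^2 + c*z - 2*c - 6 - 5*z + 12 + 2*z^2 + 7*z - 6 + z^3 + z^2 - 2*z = 2*c^3 + 6*c^2 + z^3 + z^2*(3 - 2*c) + z*(-c^2 - 9*c)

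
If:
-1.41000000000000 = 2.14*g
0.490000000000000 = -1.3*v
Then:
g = -0.66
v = -0.38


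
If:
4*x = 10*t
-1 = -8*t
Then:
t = 1/8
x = 5/16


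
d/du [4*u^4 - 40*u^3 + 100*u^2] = 8*u*(2*u^2 - 15*u + 25)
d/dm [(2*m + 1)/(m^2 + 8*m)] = 2*(-m^2 - m - 4)/(m^2*(m^2 + 16*m + 64))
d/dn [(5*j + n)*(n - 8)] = 5*j + 2*n - 8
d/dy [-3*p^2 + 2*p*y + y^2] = 2*p + 2*y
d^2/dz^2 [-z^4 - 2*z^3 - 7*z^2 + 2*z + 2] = -12*z^2 - 12*z - 14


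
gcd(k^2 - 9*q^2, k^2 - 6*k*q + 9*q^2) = -k + 3*q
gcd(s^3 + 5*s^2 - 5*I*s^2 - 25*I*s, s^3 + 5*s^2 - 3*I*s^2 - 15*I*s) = s^2 + 5*s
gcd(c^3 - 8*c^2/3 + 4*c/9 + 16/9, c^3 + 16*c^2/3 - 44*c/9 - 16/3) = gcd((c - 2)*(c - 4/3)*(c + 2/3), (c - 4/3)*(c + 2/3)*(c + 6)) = c^2 - 2*c/3 - 8/9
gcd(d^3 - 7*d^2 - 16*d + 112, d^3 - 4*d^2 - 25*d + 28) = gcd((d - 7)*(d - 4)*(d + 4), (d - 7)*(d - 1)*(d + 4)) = d^2 - 3*d - 28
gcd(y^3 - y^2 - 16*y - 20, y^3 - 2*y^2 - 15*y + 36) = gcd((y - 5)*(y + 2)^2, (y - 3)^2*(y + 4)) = 1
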